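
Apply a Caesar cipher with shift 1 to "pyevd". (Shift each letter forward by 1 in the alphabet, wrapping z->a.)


Input: 'pyevd', shift = 1
Operation: for each letter, (position + 1) mod 26
Mapping: 'p'(15+1=16)->'q', 'y'(24+1=25)->'z', 'e'(4+1=5)->'f', 'v'(21+1=22)->'w', 'd'(3+1=4)->'e'
Result: qzfwe


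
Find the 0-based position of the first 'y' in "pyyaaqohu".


Input string: 'pyyaaqohu'
Target: 'y'
Scanning left to right: s[0]='p', s[1]='y'
First match at index: 1


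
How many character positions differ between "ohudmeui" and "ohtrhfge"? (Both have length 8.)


String 1: 'ohudmeui'
String 2: 'ohtrhfge'
Compare each position: pos 0: 'o'=='o', pos 1: 'h'=='h', pos 2: 'u'!='t', pos 3: 'd'!='r', pos 4: 'm'!='h', pos 5: 'e'!='f', pos 6: 'u'!='g', pos 7: 'i'!='e'
Differing positions: 6
Hamming distance: 6


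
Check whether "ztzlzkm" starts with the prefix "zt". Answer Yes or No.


Input string: 'ztzlzkm'
Prefix to check: 'zt'
First 2 characters of input: 'zt'
Match: True
Result: Yes


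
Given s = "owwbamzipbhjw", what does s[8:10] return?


Input string: 'owwbamzipbhjw'
Operation: slice [8:10]
Extract characters: s[8]='p', s[9]='b'
Result: pb


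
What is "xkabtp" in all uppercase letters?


Input string: 'xkabtp'
Operation: convert each letter to uppercase
Mapping: 'x'->'X', 'k'->'K', 'a'->'A', 'b'->'B', 't'->'T', 'p'->'P'
Result: XKABTP


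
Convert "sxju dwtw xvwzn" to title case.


Input string: 'sxju dwtw xvwzn'
Operation: capitalize first letter of each word
Word transformations: 'sxju'->'Sxju', 'dwtw'->'Dwtw', 'xvwzn'->'Xvwzn'
Result: Sxju Dwtw Xvwzn


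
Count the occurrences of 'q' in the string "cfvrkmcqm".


Input string: 'cfvrkmcqm'
Target character: 'q'
Scan each position: s[7]='q'
Matches found at indices: 7
Total: 1


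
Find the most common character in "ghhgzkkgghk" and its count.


Input: 'ghhgzkkgghk'
Operation: tally each character
Counts: 'g':4, 'h':3, 'k':3, 'z':1
Maximum: 'g' appears 4 times


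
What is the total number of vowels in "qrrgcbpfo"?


Input string: 'qrrgcbpfo'
Operation: count vowels (a, e, i, o, u)
Scan: s[0]='q', s[1]='r', s[2]='r', s[3]='g', s[4]='c', s[5]='b', s[6]='p', s[7]='f', s[8]='o' (vowel)
Vowels found: 1
Result: 1


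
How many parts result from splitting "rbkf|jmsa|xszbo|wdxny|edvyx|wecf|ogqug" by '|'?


Input string: 'rbkf|jmsa|xszbo|wdxny|edvyx|wecf|ogqug'
Delimiter: '|'
Split result: 'rbkf', 'jmsa', 'xszbo', 'wdxny', 'edvyx', 'wecf', 'ogqug'
Number of parts: 7


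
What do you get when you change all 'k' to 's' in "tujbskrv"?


Input string: 'tujbskrv'
Operation: replace 'k' with 's'
Positions of 'k': 5
After replacement: tujbssrv


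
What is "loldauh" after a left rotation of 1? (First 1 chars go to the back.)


Input: 'loldauh', shift = 1
Operation: split at index 1 and swap parts
Front part s[0:1] = 'l'
Back part s[1:] = 'oldauh'
Rotated = back + front = 'oldauh' + 'l'
Result: oldauhl


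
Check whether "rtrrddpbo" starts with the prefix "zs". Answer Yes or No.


Input string: 'rtrrddpbo'
Prefix to check: 'zs'
First 2 characters of input: 'rt'
Match: False
Result: No


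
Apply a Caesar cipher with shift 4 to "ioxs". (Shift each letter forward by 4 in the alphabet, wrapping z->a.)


Input: 'ioxs', shift = 4
Operation: for each letter, (position + 4) mod 26
Mapping: 'i'(8+4=12)->'m', 'o'(14+4=18)->'s', 'x'(23+4=27, 27 mod 26=1)->'b', 's'(18+4=22)->'w'
Result: msbw


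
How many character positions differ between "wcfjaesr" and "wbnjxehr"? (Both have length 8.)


String 1: 'wcfjaesr'
String 2: 'wbnjxehr'
Compare each position: pos 0: 'w'=='w', pos 1: 'c'!='b', pos 2: 'f'!='n', pos 3: 'j'=='j', pos 4: 'a'!='x', pos 5: 'e'=='e', pos 6: 's'!='h', pos 7: 'r'=='r'
Differing positions: 4
Hamming distance: 4


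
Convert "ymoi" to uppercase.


Input string: 'ymoi'
Operation: convert each letter to uppercase
Mapping: 'y'->'Y', 'm'->'M', 'o'->'O', 'i'->'I'
Result: YMOI


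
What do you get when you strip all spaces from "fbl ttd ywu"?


Input string: 'fbl ttd ywu'
Operation: remove all spaces
Words: 'fbl', 'ttd', 'ywu'
Join without spaces: fblttdywu


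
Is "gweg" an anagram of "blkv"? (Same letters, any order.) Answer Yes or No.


String 1: 'blkv' -> sorted: 'bklv'
String 2: 'gweg' -> sorted: 'eggw'
Compare sorted forms: 'bklv' != 'eggw'
Anagram: No


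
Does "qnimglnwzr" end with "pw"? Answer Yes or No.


Input string: 'qnimglnwzr'
Suffix to check: 'pw'
Last 2 characters of input: 'zr'
Match: False
Result: No


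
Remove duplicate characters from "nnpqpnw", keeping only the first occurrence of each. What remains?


Input: 'nnpqpnw'
Operation: keep first occurrence of each character
Scan: s[0]='n' new -> keep; s[1]='n' seen -> skip; s[2]='p' new -> keep; s[3]='q' new -> keep; s[4]='p' seen -> skip; s[5]='n' seen -> skip; s[6]='w' new -> keep
Result: npqw


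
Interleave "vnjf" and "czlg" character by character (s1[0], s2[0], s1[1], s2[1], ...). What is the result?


String 1: 'vnjf'
String 2: 'czlg'
Operation: alternate characters
Pairs: 'v'+'c', 'n'+'z', 'j'+'l', 'f'+'g'
Result: vcnzjlfg


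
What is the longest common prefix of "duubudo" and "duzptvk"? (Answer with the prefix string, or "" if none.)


String 1: 'duubudo'
String 2: 'duzptvk'
Compare position by position:
pos 0: 'd' vs 'd' match
pos 1: 'u' vs 'u' match
pos 2: 'u' vs 'z' differ -> stop
Longest common prefix: "du" (length 2)


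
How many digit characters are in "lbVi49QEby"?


Input string: 'lbVi49QEby'
Operation: count digit characters (0-9)
Scan: 'l', 'b', 'V', 'i', '4'(digit), '9'(digit), 'Q', 'E', 'b', 'y'
Digits found: 2
Result: 2


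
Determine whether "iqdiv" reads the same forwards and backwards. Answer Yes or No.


Input string: 'iqdiv'
Reversed: 'vidqi'
Compare pairs: s[0]='i' vs s[4]='v' (mismatch), s[1]='q' vs s[3]='i' (mismatch)
Palindrome: No


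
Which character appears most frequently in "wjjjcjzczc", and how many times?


Input: 'wjjjcjzczc'
Operation: tally each character
Counts: 'c':3, 'j':4, 'w':1, 'z':2
Maximum: 'j' appears 4 times


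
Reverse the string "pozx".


Input string: 'pozx'
Operation: reverse character order
Original order: 'p' -> 'o' -> 'z' -> 'x'
Reversed order: 'x' -> 'z' -> 'o' -> 'p'
Result: xzop


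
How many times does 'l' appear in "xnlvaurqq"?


Input string: 'xnlvaurqq'
Target character: 'l'
Scan each position: s[2]='l'
Matches found at indices: 2
Total: 1


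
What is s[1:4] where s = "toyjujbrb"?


Input string: 'toyjujbrb'
Operation: slice [1:4]
Extract characters: s[1]='o', s[2]='y', s[3]='j'
Result: oyj


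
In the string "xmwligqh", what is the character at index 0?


Input string: 'xmwligqh'
Operation: get character at index 0
Index mapping: s[0]='x'
Result: 'x'


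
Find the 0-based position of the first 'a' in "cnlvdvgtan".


Input string: 'cnlvdvgtan'
Target: 'a'
Scanning left to right: s[0]='c', s[1]='n', s[2]='l', s[3]='v', s[4]='d', s[5]='v', s[6]='g', s[7]='t', s[8]='a'
First match at index: 8


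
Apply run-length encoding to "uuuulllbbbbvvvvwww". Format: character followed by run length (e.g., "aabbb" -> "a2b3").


Input: 'uuuulllbbbbvvvvwww'
Operation: identify consecutive runs
Runs: 'uuuu' -> u4, 'lll' -> l3, 'bbbb' -> b4, 'vvvv' -> v4, 'www' -> w3
Encoded: u4l3b4v4w3


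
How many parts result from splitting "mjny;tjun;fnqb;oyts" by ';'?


Input string: 'mjny;tjun;fnqb;oyts'
Delimiter: ';'
Split result: 'mjny', 'tjun', 'fnqb', 'oyts'
Number of parts: 4


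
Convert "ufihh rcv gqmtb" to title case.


Input string: 'ufihh rcv gqmtb'
Operation: capitalize first letter of each word
Word transformations: 'ufihh'->'Ufihh', 'rcv'->'Rcv', 'gqmtb'->'Gqmtb'
Result: Ufihh Rcv Gqmtb


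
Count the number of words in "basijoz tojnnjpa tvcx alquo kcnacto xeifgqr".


Input string: 'basijoz tojnnjpa tvcx alquo kcnacto xeifgqr'
Operation: split by spaces
Words found: 'basijoz', 'tojnnjpa', 'tvcx', 'alquo', 'kcnacto', 'xeifgqr'
Word count: 6


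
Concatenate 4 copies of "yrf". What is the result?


Input string: 'yrf'
Operation: repeat 4 times
Concatenation: 'yrf' + 'yrf' + 'yrf' + 'yrf'
Result: yrfyrfyrfyrf


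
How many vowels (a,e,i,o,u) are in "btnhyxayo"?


Input string: 'btnhyxayo'
Operation: count vowels (a, e, i, o, u)
Scan: s[0]='b', s[1]='t', s[2]='n', s[3]='h', s[4]='y', s[5]='x', s[6]='a' (vowel), s[7]='y', s[8]='o' (vowel)
Vowels found: 2
Result: 2


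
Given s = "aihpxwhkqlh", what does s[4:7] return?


Input string: 'aihpxwhkqlh'
Operation: slice [4:7]
Extract characters: s[4]='x', s[5]='w', s[6]='h'
Result: xwh


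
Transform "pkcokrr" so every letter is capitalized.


Input string: 'pkcokrr'
Operation: convert each letter to uppercase
Mapping: 'p'->'P', 'k'->'K', 'c'->'C', 'o'->'O', 'k'->'K', 'r'->'R', 'r'->'R'
Result: PKCOKRR


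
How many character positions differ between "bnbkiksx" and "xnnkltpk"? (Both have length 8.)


String 1: 'bnbkiksx'
String 2: 'xnnkltpk'
Compare each position: pos 0: 'b'!='x', pos 1: 'n'=='n', pos 2: 'b'!='n', pos 3: 'k'=='k', pos 4: 'i'!='l', pos 5: 'k'!='t', pos 6: 's'!='p', pos 7: 'x'!='k'
Differing positions: 6
Hamming distance: 6


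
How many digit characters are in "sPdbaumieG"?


Input string: 'sPdbaumieG'
Operation: count digit characters (0-9)
Scan: 's', 'P', 'd', 'b', 'a', 'u', 'm', 'i', 'e', 'G'
Digits found: 0
Result: 0


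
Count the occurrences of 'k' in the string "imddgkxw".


Input string: 'imddgkxw'
Target character: 'k'
Scan each position: s[5]='k'
Matches found at indices: 5
Total: 1


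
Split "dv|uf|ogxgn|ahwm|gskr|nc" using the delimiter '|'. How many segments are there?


Input string: 'dv|uf|ogxgn|ahwm|gskr|nc'
Delimiter: '|'
Split result: 'dv', 'uf', 'ogxgn', 'ahwm', 'gskr', 'nc'
Number of parts: 6


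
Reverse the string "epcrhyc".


Input string: 'epcrhyc'
Operation: reverse character order
Original order: 'e' -> 'p' -> 'c' -> 'r' -> 'h' -> 'y' -> 'c'
Reversed order: 'c' -> 'y' -> 'h' -> 'r' -> 'c' -> 'p' -> 'e'
Result: cyhrcpe


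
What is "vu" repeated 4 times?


Input string: 'vu'
Operation: repeat 4 times
Concatenation: 'vu' + 'vu' + 'vu' + 'vu'
Result: vuvuvuvu


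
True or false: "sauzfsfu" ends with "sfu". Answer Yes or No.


Input string: 'sauzfsfu'
Suffix to check: 'sfu'
Last 3 characters of input: 'sfu'
Match: True
Result: Yes


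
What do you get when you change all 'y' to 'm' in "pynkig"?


Input string: 'pynkig'
Operation: replace 'y' with 'm'
Positions of 'y': 1
After replacement: pmnkig


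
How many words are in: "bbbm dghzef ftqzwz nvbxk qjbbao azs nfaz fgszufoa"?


Input string: 'bbbm dghzef ftqzwz nvbxk qjbbao azs nfaz fgszufoa'
Operation: split by spaces
Words found: 'bbbm', 'dghzef', 'ftqzwz', 'nvbxk', 'qjbbao', 'azs', 'nfaz', 'fgszufoa'
Word count: 8


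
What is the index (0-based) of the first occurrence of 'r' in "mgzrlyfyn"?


Input string: 'mgzrlyfyn'
Target: 'r'
Scanning left to right: s[0]='m', s[1]='g', s[2]='z', s[3]='r'
First match at index: 3


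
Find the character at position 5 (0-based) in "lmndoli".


Input string: 'lmndoli'
Operation: get character at index 5
Index mapping: s[0]='l', s[1]='m', s[2]='n', s[3]='d', s[4]='o', s[5]='l'
Result: 'l'


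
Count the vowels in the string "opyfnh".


Input string: 'opyfnh'
Operation: count vowels (a, e, i, o, u)
Scan: s[0]='o' (vowel), s[1]='p', s[2]='y', s[3]='f', s[4]='n', s[5]='h'
Vowels found: 1
Result: 1


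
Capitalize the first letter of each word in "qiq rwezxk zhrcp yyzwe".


Input string: 'qiq rwezxk zhrcp yyzwe'
Operation: capitalize first letter of each word
Word transformations: 'qiq'->'Qiq', 'rwezxk'->'Rwezxk', 'zhrcp'->'Zhrcp', 'yyzwe'->'Yyzwe'
Result: Qiq Rwezxk Zhrcp Yyzwe


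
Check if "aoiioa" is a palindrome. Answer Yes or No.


Input string: 'aoiioa'
Reversed: 'aoiioa'
Compare pairs: s[0]='a' vs s[5]='a' (match), s[1]='o' vs s[4]='o' (match), s[2]='i' vs s[3]='i' (match)
Palindrome: Yes


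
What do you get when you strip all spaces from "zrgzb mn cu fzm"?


Input string: 'zrgzb mn cu fzm'
Operation: remove all spaces
Words: 'zrgzb', 'mn', 'cu', 'fzm'
Join without spaces: zrgzbmncufzm


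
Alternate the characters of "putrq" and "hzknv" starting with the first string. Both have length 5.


String 1: 'putrq'
String 2: 'hzknv'
Operation: alternate characters
Pairs: 'p'+'h', 'u'+'z', 't'+'k', 'r'+'n', 'q'+'v'
Result: phuztkrnqv


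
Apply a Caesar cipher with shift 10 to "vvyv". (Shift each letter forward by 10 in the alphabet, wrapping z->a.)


Input: 'vvyv', shift = 10
Operation: for each letter, (position + 10) mod 26
Mapping: 'v'(21+10=31, 31 mod 26=5)->'f', 'v'(21+10=31, 31 mod 26=5)->'f', 'y'(24+10=34, 34 mod 26=8)->'i', 'v'(21+10=31, 31 mod 26=5)->'f'
Result: ffif


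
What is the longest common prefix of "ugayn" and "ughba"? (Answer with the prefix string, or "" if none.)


String 1: 'ugayn'
String 2: 'ughba'
Compare position by position:
pos 0: 'u' vs 'u' match
pos 1: 'g' vs 'g' match
pos 2: 'a' vs 'h' differ -> stop
Longest common prefix: "ug" (length 2)


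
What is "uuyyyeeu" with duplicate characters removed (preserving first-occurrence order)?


Input: 'uuyyyeeu'
Operation: keep first occurrence of each character
Scan: s[0]='u' new -> keep; s[1]='u' seen -> skip; s[2]='y' new -> keep; s[3]='y' seen -> skip; s[4]='y' seen -> skip; s[5]='e' new -> keep; s[6]='e' seen -> skip; s[7]='u' seen -> skip
Result: uye


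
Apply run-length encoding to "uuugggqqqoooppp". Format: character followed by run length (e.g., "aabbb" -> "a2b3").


Input: 'uuugggqqqoooppp'
Operation: identify consecutive runs
Runs: 'uuu' -> u3, 'ggg' -> g3, 'qqq' -> q3, 'ooo' -> o3, 'ppp' -> p3
Encoded: u3g3q3o3p3


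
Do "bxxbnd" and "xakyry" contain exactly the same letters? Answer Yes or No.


String 1: 'bxxbnd' -> sorted: 'bbdnxx'
String 2: 'xakyry' -> sorted: 'akrxyy'
Compare sorted forms: 'bbdnxx' != 'akrxyy'
Anagram: No


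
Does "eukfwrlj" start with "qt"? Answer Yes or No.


Input string: 'eukfwrlj'
Prefix to check: 'qt'
First 2 characters of input: 'eu'
Match: False
Result: No


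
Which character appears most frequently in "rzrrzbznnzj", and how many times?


Input: 'rzrrzbznnzj'
Operation: tally each character
Counts: 'b':1, 'j':1, 'n':2, 'r':3, 'z':4
Maximum: 'z' appears 4 times


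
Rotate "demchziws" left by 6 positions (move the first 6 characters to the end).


Input: 'demchziws', shift = 6
Operation: split at index 6 and swap parts
Front part s[0:6] = 'demchz'
Back part s[6:] = 'iws'
Rotated = back + front = 'iws' + 'demchz'
Result: iwsdemchz


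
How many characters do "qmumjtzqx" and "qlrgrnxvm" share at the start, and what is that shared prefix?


String 1: 'qmumjtzqx'
String 2: 'qlrgrnxvm'
Compare position by position:
pos 0: 'q' vs 'q' match
pos 1: 'm' vs 'l' differ -> stop
Longest common prefix: "q" (length 1)


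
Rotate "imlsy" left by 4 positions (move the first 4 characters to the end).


Input: 'imlsy', shift = 4
Operation: split at index 4 and swap parts
Front part s[0:4] = 'imls'
Back part s[4:] = 'y'
Rotated = back + front = 'y' + 'imls'
Result: yimls


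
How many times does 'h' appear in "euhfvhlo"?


Input string: 'euhfvhlo'
Target character: 'h'
Scan each position: s[2]='h', s[5]='h'
Matches found at indices: 2, 5
Total: 2


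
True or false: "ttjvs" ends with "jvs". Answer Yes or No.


Input string: 'ttjvs'
Suffix to check: 'jvs'
Last 3 characters of input: 'jvs'
Match: True
Result: Yes


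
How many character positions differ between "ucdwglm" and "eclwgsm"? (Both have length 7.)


String 1: 'ucdwglm'
String 2: 'eclwgsm'
Compare each position: pos 0: 'u'!='e', pos 1: 'c'=='c', pos 2: 'd'!='l', pos 3: 'w'=='w', pos 4: 'g'=='g', pos 5: 'l'!='s', pos 6: 'm'=='m'
Differing positions: 3
Hamming distance: 3


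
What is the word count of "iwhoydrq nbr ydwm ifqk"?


Input string: 'iwhoydrq nbr ydwm ifqk'
Operation: split by spaces
Words found: 'iwhoydrq', 'nbr', 'ydwm', 'ifqk'
Word count: 4


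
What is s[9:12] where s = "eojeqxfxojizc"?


Input string: 'eojeqxfxojizc'
Operation: slice [9:12]
Extract characters: s[9]='j', s[10]='i', s[11]='z'
Result: jiz


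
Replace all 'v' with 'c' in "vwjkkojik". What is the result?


Input string: 'vwjkkojik'
Operation: replace 'v' with 'c'
Positions of 'v': 0
After replacement: cwjkkojik


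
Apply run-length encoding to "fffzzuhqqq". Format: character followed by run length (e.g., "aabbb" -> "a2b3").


Input: 'fffzzuhqqq'
Operation: identify consecutive runs
Runs: 'fff' -> f3, 'zz' -> z2, 'u' -> u1, 'h' -> h1, 'qqq' -> q3
Encoded: f3z2u1h1q3


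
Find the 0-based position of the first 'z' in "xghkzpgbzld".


Input string: 'xghkzpgbzld'
Target: 'z'
Scanning left to right: s[0]='x', s[1]='g', s[2]='h', s[3]='k', s[4]='z'
First match at index: 4


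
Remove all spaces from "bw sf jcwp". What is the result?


Input string: 'bw sf jcwp'
Operation: remove all spaces
Words: 'bw', 'sf', 'jcwp'
Join without spaces: bwsfjcwp


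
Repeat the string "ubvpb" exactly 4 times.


Input string: 'ubvpb'
Operation: repeat 4 times
Concatenation: 'ubvpb' + 'ubvpb' + 'ubvpb' + 'ubvpb'
Result: ubvpbubvpbubvpbubvpb


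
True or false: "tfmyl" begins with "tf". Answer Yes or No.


Input string: 'tfmyl'
Prefix to check: 'tf'
First 2 characters of input: 'tf'
Match: True
Result: Yes


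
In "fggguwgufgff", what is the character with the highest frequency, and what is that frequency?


Input: 'fggguwgufgff'
Operation: tally each character
Counts: 'f':4, 'g':5, 'u':2, 'w':1
Maximum: 'g' appears 5 times


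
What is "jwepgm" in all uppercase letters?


Input string: 'jwepgm'
Operation: convert each letter to uppercase
Mapping: 'j'->'J', 'w'->'W', 'e'->'E', 'p'->'P', 'g'->'G', 'm'->'M'
Result: JWEPGM


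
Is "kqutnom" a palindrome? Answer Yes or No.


Input string: 'kqutnom'
Reversed: 'montuqk'
Compare pairs: s[0]='k' vs s[6]='m' (mismatch), s[1]='q' vs s[5]='o' (mismatch), s[2]='u' vs s[4]='n' (mismatch)
Palindrome: No


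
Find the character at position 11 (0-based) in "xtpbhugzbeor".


Input string: 'xtpbhugzbeor'
Operation: get character at index 11
Index mapping: s[0]='x', s[1]='t', s[2]='p', s[3]='b', s[4]='h', s[5]='u', s[6]='g', s[7]='z', s[8]='b', s[9]='e', s[10]='o', s[11]='r'
Result: 'r'


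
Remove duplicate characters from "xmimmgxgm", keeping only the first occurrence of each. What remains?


Input: 'xmimmgxgm'
Operation: keep first occurrence of each character
Scan: s[0]='x' new -> keep; s[1]='m' new -> keep; s[2]='i' new -> keep; s[3]='m' seen -> skip; s[4]='m' seen -> skip; s[5]='g' new -> keep; s[6]='x' seen -> skip; s[7]='g' seen -> skip; s[8]='m' seen -> skip
Result: xmig


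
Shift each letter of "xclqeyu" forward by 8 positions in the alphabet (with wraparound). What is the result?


Input: 'xclqeyu', shift = 8
Operation: for each letter, (position + 8) mod 26
Mapping: 'x'(23+8=31, 31 mod 26=5)->'f', 'c'(2+8=10)->'k', 'l'(11+8=19)->'t', 'q'(16+8=24)->'y', 'e'(4+8=12)->'m', 'y'(24+8=32, 32 mod 26=6)->'g', 'u'(20+8=28, 28 mod 26=2)->'c'
Result: fktymgc


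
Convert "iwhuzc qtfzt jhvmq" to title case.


Input string: 'iwhuzc qtfzt jhvmq'
Operation: capitalize first letter of each word
Word transformations: 'iwhuzc'->'Iwhuzc', 'qtfzt'->'Qtfzt', 'jhvmq'->'Jhvmq'
Result: Iwhuzc Qtfzt Jhvmq


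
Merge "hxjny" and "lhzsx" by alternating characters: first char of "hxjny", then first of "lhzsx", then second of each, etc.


String 1: 'hxjny'
String 2: 'lhzsx'
Operation: alternate characters
Pairs: 'h'+'l', 'x'+'h', 'j'+'z', 'n'+'s', 'y'+'x'
Result: hlxhjznsyx


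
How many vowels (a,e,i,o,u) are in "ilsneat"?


Input string: 'ilsneat'
Operation: count vowels (a, e, i, o, u)
Scan: s[0]='i' (vowel), s[1]='l', s[2]='s', s[3]='n', s[4]='e' (vowel), s[5]='a' (vowel), s[6]='t'
Vowels found: 3
Result: 3


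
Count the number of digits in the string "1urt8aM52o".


Input string: '1urt8aM52o'
Operation: count digit characters (0-9)
Scan: '1'(digit), 'u', 'r', 't', '8'(digit), 'a', 'M', '5'(digit), '2'(digit), 'o'
Digits found: 4
Result: 4


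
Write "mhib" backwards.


Input string: 'mhib'
Operation: reverse character order
Original order: 'm' -> 'h' -> 'i' -> 'b'
Reversed order: 'b' -> 'i' -> 'h' -> 'm'
Result: bihm


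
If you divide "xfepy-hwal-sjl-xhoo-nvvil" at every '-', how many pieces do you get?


Input string: 'xfepy-hwal-sjl-xhoo-nvvil'
Delimiter: '-'
Split result: 'xfepy', 'hwal', 'sjl', 'xhoo', 'nvvil'
Number of parts: 5


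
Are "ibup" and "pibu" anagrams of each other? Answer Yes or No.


String 1: 'ibup' -> sorted: 'bipu'
String 2: 'pibu' -> sorted: 'bipu'
Compare sorted forms: 'bipu' == 'bipu'
Anagram: Yes


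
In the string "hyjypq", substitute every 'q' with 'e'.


Input string: 'hyjypq'
Operation: replace 'q' with 'e'
Positions of 'q': 5
After replacement: hyjype


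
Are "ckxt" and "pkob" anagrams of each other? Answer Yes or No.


String 1: 'ckxt' -> sorted: 'cktx'
String 2: 'pkob' -> sorted: 'bkop'
Compare sorted forms: 'cktx' != 'bkop'
Anagram: No


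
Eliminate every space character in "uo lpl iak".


Input string: 'uo lpl iak'
Operation: remove all spaces
Words: 'uo', 'lpl', 'iak'
Join without spaces: uolpliak


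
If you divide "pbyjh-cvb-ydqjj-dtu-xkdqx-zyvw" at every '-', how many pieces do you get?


Input string: 'pbyjh-cvb-ydqjj-dtu-xkdqx-zyvw'
Delimiter: '-'
Split result: 'pbyjh', 'cvb', 'ydqjj', 'dtu', 'xkdqx', 'zyvw'
Number of parts: 6


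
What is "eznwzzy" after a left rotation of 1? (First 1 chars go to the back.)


Input: 'eznwzzy', shift = 1
Operation: split at index 1 and swap parts
Front part s[0:1] = 'e'
Back part s[1:] = 'znwzzy'
Rotated = back + front = 'znwzzy' + 'e'
Result: znwzzye


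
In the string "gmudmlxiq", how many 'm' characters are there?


Input string: 'gmudmlxiq'
Target character: 'm'
Scan each position: s[1]='m', s[4]='m'
Matches found at indices: 1, 4
Total: 2


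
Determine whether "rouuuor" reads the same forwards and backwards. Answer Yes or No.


Input string: 'rouuuor'
Reversed: 'rouuuor'
Compare pairs: s[0]='r' vs s[6]='r' (match), s[1]='o' vs s[5]='o' (match), s[2]='u' vs s[4]='u' (match)
Palindrome: Yes


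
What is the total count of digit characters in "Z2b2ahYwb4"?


Input string: 'Z2b2ahYwb4'
Operation: count digit characters (0-9)
Scan: 'Z', '2'(digit), 'b', '2'(digit), 'a', 'h', 'Y', 'w', 'b', '4'(digit)
Digits found: 3
Result: 3


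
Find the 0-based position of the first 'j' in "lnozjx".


Input string: 'lnozjx'
Target: 'j'
Scanning left to right: s[0]='l', s[1]='n', s[2]='o', s[3]='z', s[4]='j'
First match at index: 4


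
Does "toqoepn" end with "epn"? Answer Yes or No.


Input string: 'toqoepn'
Suffix to check: 'epn'
Last 3 characters of input: 'epn'
Match: True
Result: Yes


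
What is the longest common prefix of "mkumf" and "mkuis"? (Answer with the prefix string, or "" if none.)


String 1: 'mkumf'
String 2: 'mkuis'
Compare position by position:
pos 0: 'm' vs 'm' match
pos 1: 'k' vs 'k' match
pos 2: 'u' vs 'u' match
pos 3: 'm' vs 'i' differ -> stop
Longest common prefix: "mku" (length 3)


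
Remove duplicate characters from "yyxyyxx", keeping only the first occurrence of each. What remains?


Input: 'yyxyyxx'
Operation: keep first occurrence of each character
Scan: s[0]='y' new -> keep; s[1]='y' seen -> skip; s[2]='x' new -> keep; s[3]='y' seen -> skip; s[4]='y' seen -> skip; s[5]='x' seen -> skip; s[6]='x' seen -> skip
Result: yx


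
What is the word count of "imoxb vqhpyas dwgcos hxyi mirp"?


Input string: 'imoxb vqhpyas dwgcos hxyi mirp'
Operation: split by spaces
Words found: 'imoxb', 'vqhpyas', 'dwgcos', 'hxyi', 'mirp'
Word count: 5


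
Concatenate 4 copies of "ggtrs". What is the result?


Input string: 'ggtrs'
Operation: repeat 4 times
Concatenation: 'ggtrs' + 'ggtrs' + 'ggtrs' + 'ggtrs'
Result: ggtrsggtrsggtrsggtrs


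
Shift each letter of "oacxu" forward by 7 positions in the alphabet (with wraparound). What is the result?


Input: 'oacxu', shift = 7
Operation: for each letter, (position + 7) mod 26
Mapping: 'o'(14+7=21)->'v', 'a'(0+7=7)->'h', 'c'(2+7=9)->'j', 'x'(23+7=30, 30 mod 26=4)->'e', 'u'(20+7=27, 27 mod 26=1)->'b'
Result: vhjeb


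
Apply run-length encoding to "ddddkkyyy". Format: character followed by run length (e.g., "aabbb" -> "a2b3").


Input: 'ddddkkyyy'
Operation: identify consecutive runs
Runs: 'dddd' -> d4, 'kk' -> k2, 'yyy' -> y3
Encoded: d4k2y3


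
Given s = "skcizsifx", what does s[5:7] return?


Input string: 'skcizsifx'
Operation: slice [5:7]
Extract characters: s[5]='s', s[6]='i'
Result: si


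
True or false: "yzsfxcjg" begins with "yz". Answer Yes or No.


Input string: 'yzsfxcjg'
Prefix to check: 'yz'
First 2 characters of input: 'yz'
Match: True
Result: Yes


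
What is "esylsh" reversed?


Input string: 'esylsh'
Operation: reverse character order
Original order: 'e' -> 's' -> 'y' -> 'l' -> 's' -> 'h'
Reversed order: 'h' -> 's' -> 'l' -> 'y' -> 's' -> 'e'
Result: hslyse


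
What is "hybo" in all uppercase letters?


Input string: 'hybo'
Operation: convert each letter to uppercase
Mapping: 'h'->'H', 'y'->'Y', 'b'->'B', 'o'->'O'
Result: HYBO


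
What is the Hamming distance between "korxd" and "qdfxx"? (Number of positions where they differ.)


String 1: 'korxd'
String 2: 'qdfxx'
Compare each position: pos 0: 'k'!='q', pos 1: 'o'!='d', pos 2: 'r'!='f', pos 3: 'x'=='x', pos 4: 'd'!='x'
Differing positions: 4
Hamming distance: 4


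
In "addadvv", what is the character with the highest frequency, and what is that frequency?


Input: 'addadvv'
Operation: tally each character
Counts: 'a':2, 'd':3, 'v':2
Maximum: 'd' appears 3 times


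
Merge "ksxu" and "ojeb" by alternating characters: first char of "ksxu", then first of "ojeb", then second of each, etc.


String 1: 'ksxu'
String 2: 'ojeb'
Operation: alternate characters
Pairs: 'k'+'o', 's'+'j', 'x'+'e', 'u'+'b'
Result: kosjxeub


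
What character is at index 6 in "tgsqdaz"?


Input string: 'tgsqdaz'
Operation: get character at index 6
Index mapping: s[0]='t', s[1]='g', s[2]='s', s[3]='q', s[4]='d', s[5]='a', s[6]='z'
Result: 'z'


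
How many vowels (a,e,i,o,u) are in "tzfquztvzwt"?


Input string: 'tzfquztvzwt'
Operation: count vowels (a, e, i, o, u)
Scan: s[0]='t', s[1]='z', s[2]='f', s[3]='q', s[4]='u' (vowel), s[5]='z', s[6]='t', s[7]='v', s[8]='z', s[9]='w', s[10]='t'
Vowels found: 1
Result: 1


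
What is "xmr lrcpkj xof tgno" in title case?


Input string: 'xmr lrcpkj xof tgno'
Operation: capitalize first letter of each word
Word transformations: 'xmr'->'Xmr', 'lrcpkj'->'Lrcpkj', 'xof'->'Xof', 'tgno'->'Tgno'
Result: Xmr Lrcpkj Xof Tgno


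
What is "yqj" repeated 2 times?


Input string: 'yqj'
Operation: repeat 2 times
Concatenation: 'yqj' + 'yqj'
Result: yqjyqj


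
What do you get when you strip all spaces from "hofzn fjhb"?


Input string: 'hofzn fjhb'
Operation: remove all spaces
Words: 'hofzn', 'fjhb'
Join without spaces: hofznfjhb


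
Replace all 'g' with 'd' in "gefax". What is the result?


Input string: 'gefax'
Operation: replace 'g' with 'd'
Positions of 'g': 0
After replacement: defax


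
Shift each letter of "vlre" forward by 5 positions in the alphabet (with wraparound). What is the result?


Input: 'vlre', shift = 5
Operation: for each letter, (position + 5) mod 26
Mapping: 'v'(21+5=26, 26 mod 26=0)->'a', 'l'(11+5=16)->'q', 'r'(17+5=22)->'w', 'e'(4+5=9)->'j'
Result: aqwj


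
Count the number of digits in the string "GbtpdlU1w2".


Input string: 'GbtpdlU1w2'
Operation: count digit characters (0-9)
Scan: 'G', 'b', 't', 'p', 'd', 'l', 'U', '1'(digit), 'w', '2'(digit)
Digits found: 2
Result: 2


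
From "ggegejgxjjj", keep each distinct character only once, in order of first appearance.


Input: 'ggegejgxjjj'
Operation: keep first occurrence of each character
Scan: s[0]='g' new -> keep; s[1]='g' seen -> skip; s[2]='e' new -> keep; s[3]='g' seen -> skip; s[4]='e' seen -> skip; s[5]='j' new -> keep; s[6]='g' seen -> skip; s[7]='x' new -> keep; s[8]='j' seen -> skip; s[9]='j' seen -> skip; s[10]='j' seen -> skip
Result: gejx


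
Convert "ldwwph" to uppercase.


Input string: 'ldwwph'
Operation: convert each letter to uppercase
Mapping: 'l'->'L', 'd'->'D', 'w'->'W', 'w'->'W', 'p'->'P', 'h'->'H'
Result: LDWWPH


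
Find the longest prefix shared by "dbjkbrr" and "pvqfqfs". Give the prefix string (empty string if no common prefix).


String 1: 'dbjkbrr'
String 2: 'pvqfqfs'
Compare position by position:
pos 0: 'd' vs 'p' differ -> stop
Longest common prefix: "" (length 0)


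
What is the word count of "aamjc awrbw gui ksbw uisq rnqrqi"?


Input string: 'aamjc awrbw gui ksbw uisq rnqrqi'
Operation: split by spaces
Words found: 'aamjc', 'awrbw', 'gui', 'ksbw', 'uisq', 'rnqrqi'
Word count: 6


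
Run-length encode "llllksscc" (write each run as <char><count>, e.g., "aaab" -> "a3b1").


Input: 'llllksscc'
Operation: identify consecutive runs
Runs: 'llll' -> l4, 'k' -> k1, 'ss' -> s2, 'cc' -> c2
Encoded: l4k1s2c2


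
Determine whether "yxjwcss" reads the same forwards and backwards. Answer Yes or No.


Input string: 'yxjwcss'
Reversed: 'sscwjxy'
Compare pairs: s[0]='y' vs s[6]='s' (mismatch), s[1]='x' vs s[5]='s' (mismatch), s[2]='j' vs s[4]='c' (mismatch)
Palindrome: No


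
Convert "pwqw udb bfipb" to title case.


Input string: 'pwqw udb bfipb'
Operation: capitalize first letter of each word
Word transformations: 'pwqw'->'Pwqw', 'udb'->'Udb', 'bfipb'->'Bfipb'
Result: Pwqw Udb Bfipb


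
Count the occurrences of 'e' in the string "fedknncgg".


Input string: 'fedknncgg'
Target character: 'e'
Scan each position: s[1]='e'
Matches found at indices: 1
Total: 1


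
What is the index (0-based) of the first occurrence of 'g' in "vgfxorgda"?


Input string: 'vgfxorgda'
Target: 'g'
Scanning left to right: s[0]='v', s[1]='g'
First match at index: 1


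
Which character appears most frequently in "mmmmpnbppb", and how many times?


Input: 'mmmmpnbppb'
Operation: tally each character
Counts: 'b':2, 'm':4, 'n':1, 'p':3
Maximum: 'm' appears 4 times


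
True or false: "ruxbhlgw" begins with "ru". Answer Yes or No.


Input string: 'ruxbhlgw'
Prefix to check: 'ru'
First 2 characters of input: 'ru'
Match: True
Result: Yes


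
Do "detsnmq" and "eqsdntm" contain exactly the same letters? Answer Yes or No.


String 1: 'detsnmq' -> sorted: 'demnqst'
String 2: 'eqsdntm' -> sorted: 'demnqst'
Compare sorted forms: 'demnqst' == 'demnqst'
Anagram: Yes


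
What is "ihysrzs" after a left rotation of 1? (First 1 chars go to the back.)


Input: 'ihysrzs', shift = 1
Operation: split at index 1 and swap parts
Front part s[0:1] = 'i'
Back part s[1:] = 'hysrzs'
Rotated = back + front = 'hysrzs' + 'i'
Result: hysrzsi


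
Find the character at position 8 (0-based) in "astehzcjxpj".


Input string: 'astehzcjxpj'
Operation: get character at index 8
Index mapping: s[0]='a', s[1]='s', s[2]='t', s[3]='e', s[4]='h', s[5]='z', s[6]='c', s[7]='j', s[8]='x'
Result: 'x'


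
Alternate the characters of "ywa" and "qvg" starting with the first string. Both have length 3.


String 1: 'ywa'
String 2: 'qvg'
Operation: alternate characters
Pairs: 'y'+'q', 'w'+'v', 'a'+'g'
Result: yqwvag


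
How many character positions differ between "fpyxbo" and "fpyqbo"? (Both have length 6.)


String 1: 'fpyxbo'
String 2: 'fpyqbo'
Compare each position: pos 0: 'f'=='f', pos 1: 'p'=='p', pos 2: 'y'=='y', pos 3: 'x'!='q', pos 4: 'b'=='b', pos 5: 'o'=='o'
Differing positions: 1
Hamming distance: 1


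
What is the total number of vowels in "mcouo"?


Input string: 'mcouo'
Operation: count vowels (a, e, i, o, u)
Scan: s[0]='m', s[1]='c', s[2]='o' (vowel), s[3]='u' (vowel), s[4]='o' (vowel)
Vowels found: 3
Result: 3


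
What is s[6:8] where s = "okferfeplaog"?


Input string: 'okferfeplaog'
Operation: slice [6:8]
Extract characters: s[6]='e', s[7]='p'
Result: ep


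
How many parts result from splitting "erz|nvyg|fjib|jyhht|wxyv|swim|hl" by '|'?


Input string: 'erz|nvyg|fjib|jyhht|wxyv|swim|hl'
Delimiter: '|'
Split result: 'erz', 'nvyg', 'fjib', 'jyhht', 'wxyv', 'swim', 'hl'
Number of parts: 7


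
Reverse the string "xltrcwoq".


Input string: 'xltrcwoq'
Operation: reverse character order
Original order: 'x' -> 'l' -> 't' -> 'r' -> 'c' -> 'w' -> 'o' -> 'q'
Reversed order: 'q' -> 'o' -> 'w' -> 'c' -> 'r' -> 't' -> 'l' -> 'x'
Result: qowcrtlx


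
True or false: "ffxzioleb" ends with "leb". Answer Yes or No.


Input string: 'ffxzioleb'
Suffix to check: 'leb'
Last 3 characters of input: 'leb'
Match: True
Result: Yes


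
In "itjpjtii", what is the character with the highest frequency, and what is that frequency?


Input: 'itjpjtii'
Operation: tally each character
Counts: 'i':3, 'j':2, 'p':1, 't':2
Maximum: 'i' appears 3 times


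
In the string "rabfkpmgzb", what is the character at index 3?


Input string: 'rabfkpmgzb'
Operation: get character at index 3
Index mapping: s[0]='r', s[1]='a', s[2]='b', s[3]='f'
Result: 'f'


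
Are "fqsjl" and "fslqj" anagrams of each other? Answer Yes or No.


String 1: 'fqsjl' -> sorted: 'fjlqs'
String 2: 'fslqj' -> sorted: 'fjlqs'
Compare sorted forms: 'fjlqs' == 'fjlqs'
Anagram: Yes


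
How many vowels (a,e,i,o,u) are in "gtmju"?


Input string: 'gtmju'
Operation: count vowels (a, e, i, o, u)
Scan: s[0]='g', s[1]='t', s[2]='m', s[3]='j', s[4]='u' (vowel)
Vowels found: 1
Result: 1


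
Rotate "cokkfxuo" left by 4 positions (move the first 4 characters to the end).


Input: 'cokkfxuo', shift = 4
Operation: split at index 4 and swap parts
Front part s[0:4] = 'cokk'
Back part s[4:] = 'fxuo'
Rotated = back + front = 'fxuo' + 'cokk'
Result: fxuocokk


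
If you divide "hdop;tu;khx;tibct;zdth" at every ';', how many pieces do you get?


Input string: 'hdop;tu;khx;tibct;zdth'
Delimiter: ';'
Split result: 'hdop', 'tu', 'khx', 'tibct', 'zdth'
Number of parts: 5


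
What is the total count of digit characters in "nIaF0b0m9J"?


Input string: 'nIaF0b0m9J'
Operation: count digit characters (0-9)
Scan: 'n', 'I', 'a', 'F', '0'(digit), 'b', '0'(digit), 'm', '9'(digit), 'J'
Digits found: 3
Result: 3


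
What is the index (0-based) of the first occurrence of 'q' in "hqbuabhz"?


Input string: 'hqbuabhz'
Target: 'q'
Scanning left to right: s[0]='h', s[1]='q'
First match at index: 1


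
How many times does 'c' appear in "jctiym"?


Input string: 'jctiym'
Target character: 'c'
Scan each position: s[1]='c'
Matches found at indices: 1
Total: 1


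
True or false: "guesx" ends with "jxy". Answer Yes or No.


Input string: 'guesx'
Suffix to check: 'jxy'
Last 3 characters of input: 'esx'
Match: False
Result: No


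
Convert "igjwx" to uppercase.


Input string: 'igjwx'
Operation: convert each letter to uppercase
Mapping: 'i'->'I', 'g'->'G', 'j'->'J', 'w'->'W', 'x'->'X'
Result: IGJWX


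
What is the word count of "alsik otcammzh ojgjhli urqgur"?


Input string: 'alsik otcammzh ojgjhli urqgur'
Operation: split by spaces
Words found: 'alsik', 'otcammzh', 'ojgjhli', 'urqgur'
Word count: 4


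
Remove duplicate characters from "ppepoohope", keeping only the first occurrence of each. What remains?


Input: 'ppepoohope'
Operation: keep first occurrence of each character
Scan: s[0]='p' new -> keep; s[1]='p' seen -> skip; s[2]='e' new -> keep; s[3]='p' seen -> skip; s[4]='o' new -> keep; s[5]='o' seen -> skip; s[6]='h' new -> keep; s[7]='o' seen -> skip; s[8]='p' seen -> skip; s[9]='e' seen -> skip
Result: peoh


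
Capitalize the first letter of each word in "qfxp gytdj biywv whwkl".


Input string: 'qfxp gytdj biywv whwkl'
Operation: capitalize first letter of each word
Word transformations: 'qfxp'->'Qfxp', 'gytdj'->'Gytdj', 'biywv'->'Biywv', 'whwkl'->'Whwkl'
Result: Qfxp Gytdj Biywv Whwkl


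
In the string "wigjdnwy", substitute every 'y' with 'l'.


Input string: 'wigjdnwy'
Operation: replace 'y' with 'l'
Positions of 'y': 7
After replacement: wigjdnwl


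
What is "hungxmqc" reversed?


Input string: 'hungxmqc'
Operation: reverse character order
Original order: 'h' -> 'u' -> 'n' -> 'g' -> 'x' -> 'm' -> 'q' -> 'c'
Reversed order: 'c' -> 'q' -> 'm' -> 'x' -> 'g' -> 'n' -> 'u' -> 'h'
Result: cqmxgnuh


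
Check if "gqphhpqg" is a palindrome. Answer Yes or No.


Input string: 'gqphhpqg'
Reversed: 'gqphhpqg'
Compare pairs: s[0]='g' vs s[7]='g' (match), s[1]='q' vs s[6]='q' (match), s[2]='p' vs s[5]='p' (match), s[3]='h' vs s[4]='h' (match)
Palindrome: Yes


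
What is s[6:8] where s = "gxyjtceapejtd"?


Input string: 'gxyjtceapejtd'
Operation: slice [6:8]
Extract characters: s[6]='e', s[7]='a'
Result: ea


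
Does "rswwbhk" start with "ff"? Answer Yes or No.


Input string: 'rswwbhk'
Prefix to check: 'ff'
First 2 characters of input: 'rs'
Match: False
Result: No


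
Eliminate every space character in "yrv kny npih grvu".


Input string: 'yrv kny npih grvu'
Operation: remove all spaces
Words: 'yrv', 'kny', 'npih', 'grvu'
Join without spaces: yrvknynpihgrvu


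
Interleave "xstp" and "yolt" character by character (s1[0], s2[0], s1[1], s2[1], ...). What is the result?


String 1: 'xstp'
String 2: 'yolt'
Operation: alternate characters
Pairs: 'x'+'y', 's'+'o', 't'+'l', 'p'+'t'
Result: xysotlpt


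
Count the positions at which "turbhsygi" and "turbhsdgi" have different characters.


String 1: 'turbhsygi'
String 2: 'turbhsdgi'
Compare each position: pos 0: 't'=='t', pos 1: 'u'=='u', pos 2: 'r'=='r', pos 3: 'b'=='b', pos 4: 'h'=='h', pos 5: 's'=='s', pos 6: 'y'!='d', pos 7: 'g'=='g', pos 8: 'i'=='i'
Differing positions: 1
Hamming distance: 1


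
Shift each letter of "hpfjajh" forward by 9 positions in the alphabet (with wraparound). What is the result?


Input: 'hpfjajh', shift = 9
Operation: for each letter, (position + 9) mod 26
Mapping: 'h'(7+9=16)->'q', 'p'(15+9=24)->'y', 'f'(5+9=14)->'o', 'j'(9+9=18)->'s', 'a'(0+9=9)->'j', 'j'(9+9=18)->'s', 'h'(7+9=16)->'q'
Result: qyosjsq


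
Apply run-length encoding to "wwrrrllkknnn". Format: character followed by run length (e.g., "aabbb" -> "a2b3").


Input: 'wwrrrllkknnn'
Operation: identify consecutive runs
Runs: 'ww' -> w2, 'rrr' -> r3, 'll' -> l2, 'kk' -> k2, 'nnn' -> n3
Encoded: w2r3l2k2n3


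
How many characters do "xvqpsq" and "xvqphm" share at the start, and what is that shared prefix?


String 1: 'xvqpsq'
String 2: 'xvqphm'
Compare position by position:
pos 0: 'x' vs 'x' match
pos 1: 'v' vs 'v' match
pos 2: 'q' vs 'q' match
pos 3: 'p' vs 'p' match
pos 4: 's' vs 'h' differ -> stop
Longest common prefix: "xvqp" (length 4)


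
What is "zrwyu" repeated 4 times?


Input string: 'zrwyu'
Operation: repeat 4 times
Concatenation: 'zrwyu' + 'zrwyu' + 'zrwyu' + 'zrwyu'
Result: zrwyuzrwyuzrwyuzrwyu


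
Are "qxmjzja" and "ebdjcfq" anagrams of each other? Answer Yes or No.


String 1: 'qxmjzja' -> sorted: 'ajjmqxz'
String 2: 'ebdjcfq' -> sorted: 'bcdefjq'
Compare sorted forms: 'ajjmqxz' != 'bcdefjq'
Anagram: No


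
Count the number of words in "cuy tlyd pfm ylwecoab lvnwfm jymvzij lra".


Input string: 'cuy tlyd pfm ylwecoab lvnwfm jymvzij lra'
Operation: split by spaces
Words found: 'cuy', 'tlyd', 'pfm', 'ylwecoab', 'lvnwfm', 'jymvzij', 'lra'
Word count: 7


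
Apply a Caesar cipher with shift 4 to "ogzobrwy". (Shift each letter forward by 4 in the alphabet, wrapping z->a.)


Input: 'ogzobrwy', shift = 4
Operation: for each letter, (position + 4) mod 26
Mapping: 'o'(14+4=18)->'s', 'g'(6+4=10)->'k', 'z'(25+4=29, 29 mod 26=3)->'d', 'o'(14+4=18)->'s', 'b'(1+4=5)->'f', 'r'(17+4=21)->'v', 'w'(22+4=26, 26 mod 26=0)->'a', 'y'(24+4=28, 28 mod 26=2)->'c'
Result: skdsfvac
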